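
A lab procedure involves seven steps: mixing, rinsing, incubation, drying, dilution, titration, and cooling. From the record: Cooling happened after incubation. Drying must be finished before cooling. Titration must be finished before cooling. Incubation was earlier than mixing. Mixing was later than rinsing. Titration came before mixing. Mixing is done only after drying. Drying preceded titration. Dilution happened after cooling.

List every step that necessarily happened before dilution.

cooling, drying, incubation, titration

Directly stated before dilution: cooling.
Drying reaches dilution via drying → cooling → dilution.
Incubation reaches dilution via incubation → cooling → dilution.
Titration reaches dilution via titration → cooling → dilution.
No chain forces mixing (or any of the others) ahead of dilution.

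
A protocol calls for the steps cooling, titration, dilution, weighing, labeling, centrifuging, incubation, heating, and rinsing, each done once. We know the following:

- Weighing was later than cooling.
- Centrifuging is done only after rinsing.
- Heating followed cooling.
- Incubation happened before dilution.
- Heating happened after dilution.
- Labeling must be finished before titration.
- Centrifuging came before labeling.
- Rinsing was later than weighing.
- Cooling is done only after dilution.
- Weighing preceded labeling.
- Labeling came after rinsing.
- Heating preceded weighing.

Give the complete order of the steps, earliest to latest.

incubation, dilution, cooling, heating, weighing, rinsing, centrifuging, labeling, titration

The constraints fix every adjacent pair, so only one ordering works:
incubation → dilution → cooling → heating → weighing → rinsing → centrifuging → labeling → titration.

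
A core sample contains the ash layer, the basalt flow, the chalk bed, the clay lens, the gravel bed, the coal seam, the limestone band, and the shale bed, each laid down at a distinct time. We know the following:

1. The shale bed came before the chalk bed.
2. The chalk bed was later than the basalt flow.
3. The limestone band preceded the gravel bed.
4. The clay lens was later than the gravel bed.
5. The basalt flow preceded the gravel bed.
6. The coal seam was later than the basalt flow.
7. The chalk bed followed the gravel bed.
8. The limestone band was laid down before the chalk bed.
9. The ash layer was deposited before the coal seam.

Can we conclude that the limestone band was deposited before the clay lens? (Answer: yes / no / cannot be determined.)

Chain the constraints: the limestone band → the gravel bed → the clay lens. Each link is directly stated, so the limestone band comes before the clay lens.

yes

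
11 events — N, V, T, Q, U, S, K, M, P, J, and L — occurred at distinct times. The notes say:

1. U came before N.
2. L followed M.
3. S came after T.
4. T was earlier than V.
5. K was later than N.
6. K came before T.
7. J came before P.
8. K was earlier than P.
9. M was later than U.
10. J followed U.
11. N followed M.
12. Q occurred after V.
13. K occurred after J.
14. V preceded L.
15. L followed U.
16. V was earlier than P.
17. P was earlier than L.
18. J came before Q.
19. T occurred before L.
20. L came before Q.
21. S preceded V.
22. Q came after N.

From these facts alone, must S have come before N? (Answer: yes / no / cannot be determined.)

no

Tracing the constraints gives N → K → T → S, so N must come before S.
That means S cannot be before N.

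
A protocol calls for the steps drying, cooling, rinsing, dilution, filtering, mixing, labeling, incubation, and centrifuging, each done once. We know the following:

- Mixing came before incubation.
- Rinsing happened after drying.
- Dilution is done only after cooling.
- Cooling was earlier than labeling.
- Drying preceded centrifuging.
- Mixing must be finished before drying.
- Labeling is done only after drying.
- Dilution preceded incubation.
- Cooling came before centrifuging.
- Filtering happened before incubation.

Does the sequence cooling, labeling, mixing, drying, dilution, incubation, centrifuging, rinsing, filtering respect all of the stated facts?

The constraints require drying before labeling, but in the proposed sequence labeling appears ahead of drying. That one violation is enough.

no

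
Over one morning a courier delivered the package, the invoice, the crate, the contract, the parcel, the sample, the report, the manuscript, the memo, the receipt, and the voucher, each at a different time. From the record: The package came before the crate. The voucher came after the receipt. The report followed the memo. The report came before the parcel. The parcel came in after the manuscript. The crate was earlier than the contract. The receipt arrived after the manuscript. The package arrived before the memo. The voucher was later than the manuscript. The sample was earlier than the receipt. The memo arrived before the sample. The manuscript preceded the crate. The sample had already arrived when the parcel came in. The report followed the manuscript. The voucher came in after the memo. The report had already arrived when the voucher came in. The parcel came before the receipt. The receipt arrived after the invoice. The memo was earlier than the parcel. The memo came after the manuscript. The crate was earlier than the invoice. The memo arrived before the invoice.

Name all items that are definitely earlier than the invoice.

Directly stated before the invoice: the crate and the memo.
The manuscript reaches the invoice via the manuscript → the crate → the invoice.
The package reaches the invoice via the package → the crate → the invoice.
No chain forces the parcel (or any of the others) ahead of the invoice.

the crate, the manuscript, the memo, the package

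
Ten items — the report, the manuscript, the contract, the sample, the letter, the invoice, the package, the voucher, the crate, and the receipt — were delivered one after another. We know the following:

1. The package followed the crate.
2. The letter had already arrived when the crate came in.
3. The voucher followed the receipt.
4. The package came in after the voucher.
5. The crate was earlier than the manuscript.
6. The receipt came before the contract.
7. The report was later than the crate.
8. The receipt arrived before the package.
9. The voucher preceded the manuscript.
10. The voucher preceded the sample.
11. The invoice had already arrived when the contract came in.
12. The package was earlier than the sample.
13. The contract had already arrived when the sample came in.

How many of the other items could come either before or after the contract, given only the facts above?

6

Forced before the contract: the invoice and the receipt; forced after the contract: the sample.
That leaves the crate, the letter, the manuscript, the package, the report, and the voucher with no forced order relative to the contract — 6.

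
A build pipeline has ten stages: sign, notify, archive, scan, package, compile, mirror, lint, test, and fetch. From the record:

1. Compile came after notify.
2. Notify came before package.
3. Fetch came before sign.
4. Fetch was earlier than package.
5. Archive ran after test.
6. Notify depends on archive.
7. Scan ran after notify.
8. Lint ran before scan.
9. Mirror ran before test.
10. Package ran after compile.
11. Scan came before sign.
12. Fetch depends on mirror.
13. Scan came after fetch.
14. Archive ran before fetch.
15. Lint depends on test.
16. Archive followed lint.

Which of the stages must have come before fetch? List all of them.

archive, lint, mirror, test

Directly stated before fetch: archive and mirror.
Lint reaches fetch via lint → archive → fetch.
Test reaches fetch via test → archive → fetch.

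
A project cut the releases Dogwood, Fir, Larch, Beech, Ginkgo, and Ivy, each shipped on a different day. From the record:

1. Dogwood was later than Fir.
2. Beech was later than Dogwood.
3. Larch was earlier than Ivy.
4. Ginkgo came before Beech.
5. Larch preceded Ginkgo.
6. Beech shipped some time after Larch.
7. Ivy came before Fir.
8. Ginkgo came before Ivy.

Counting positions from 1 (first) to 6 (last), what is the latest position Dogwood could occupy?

5

Dogwood must come before Beech — 1 release forced after it.
Everything else can be placed before Dogwood in some valid order, so Dogwood can sit as late as position 6 − 1 = 5.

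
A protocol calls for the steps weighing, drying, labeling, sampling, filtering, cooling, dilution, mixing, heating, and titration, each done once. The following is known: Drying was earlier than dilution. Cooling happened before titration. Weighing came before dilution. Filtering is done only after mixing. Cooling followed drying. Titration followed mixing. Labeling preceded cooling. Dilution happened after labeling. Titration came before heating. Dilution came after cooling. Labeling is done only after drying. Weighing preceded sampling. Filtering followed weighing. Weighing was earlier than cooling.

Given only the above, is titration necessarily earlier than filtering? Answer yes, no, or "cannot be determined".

No chain of stated constraints runs from titration to filtering, and none runs from filtering to titration either.
So the relative order of titration and filtering is not fixed by the given facts.

cannot be determined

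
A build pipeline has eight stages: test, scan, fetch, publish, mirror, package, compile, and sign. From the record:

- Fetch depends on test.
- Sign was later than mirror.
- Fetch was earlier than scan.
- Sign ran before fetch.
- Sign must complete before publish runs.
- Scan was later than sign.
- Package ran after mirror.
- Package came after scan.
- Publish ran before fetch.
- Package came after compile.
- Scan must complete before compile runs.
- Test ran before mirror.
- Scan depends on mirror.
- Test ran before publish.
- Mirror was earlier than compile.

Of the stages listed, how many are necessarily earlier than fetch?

Directly stated before fetch: publish, sign, and test.
Mirror reaches fetch via mirror → sign → fetch.
That's mirror, publish, sign, and test — 4 in all.

4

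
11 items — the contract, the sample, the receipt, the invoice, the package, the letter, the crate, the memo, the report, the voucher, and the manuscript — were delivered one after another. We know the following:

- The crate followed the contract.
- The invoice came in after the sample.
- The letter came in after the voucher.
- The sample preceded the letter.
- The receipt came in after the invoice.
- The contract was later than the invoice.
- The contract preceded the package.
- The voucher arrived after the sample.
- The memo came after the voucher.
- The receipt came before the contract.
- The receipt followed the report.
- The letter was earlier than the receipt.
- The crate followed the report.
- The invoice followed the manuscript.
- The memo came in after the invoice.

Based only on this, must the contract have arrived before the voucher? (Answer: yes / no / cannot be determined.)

Tracing the constraints gives the voucher → the letter → the receipt → the contract, so the voucher must come before the contract.
That means the contract cannot be before the voucher.

no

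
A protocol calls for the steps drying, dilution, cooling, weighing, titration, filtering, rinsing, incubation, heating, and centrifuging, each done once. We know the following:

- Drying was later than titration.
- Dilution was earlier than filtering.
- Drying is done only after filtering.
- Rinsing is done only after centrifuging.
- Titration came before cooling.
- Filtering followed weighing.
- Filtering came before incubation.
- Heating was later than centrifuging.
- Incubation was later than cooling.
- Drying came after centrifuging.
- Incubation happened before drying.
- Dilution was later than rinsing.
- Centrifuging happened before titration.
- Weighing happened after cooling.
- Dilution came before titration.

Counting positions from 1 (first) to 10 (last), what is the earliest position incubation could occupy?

8

Centrifuging, cooling, dilution, filtering, rinsing, titration, and weighing must all come before incubation — 7 forced predecessors.
Nothing else is forced ahead of incubation, so its earliest slot is position 7 + 1 = 8.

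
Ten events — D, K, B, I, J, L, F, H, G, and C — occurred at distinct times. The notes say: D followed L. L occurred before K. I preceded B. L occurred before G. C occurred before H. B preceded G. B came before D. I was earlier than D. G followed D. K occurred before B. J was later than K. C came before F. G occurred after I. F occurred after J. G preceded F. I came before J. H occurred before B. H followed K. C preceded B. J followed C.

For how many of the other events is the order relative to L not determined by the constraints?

2

Forced after L: B, D, F, G, H, J, and K.
That leaves C and I with no forced order relative to L — 2.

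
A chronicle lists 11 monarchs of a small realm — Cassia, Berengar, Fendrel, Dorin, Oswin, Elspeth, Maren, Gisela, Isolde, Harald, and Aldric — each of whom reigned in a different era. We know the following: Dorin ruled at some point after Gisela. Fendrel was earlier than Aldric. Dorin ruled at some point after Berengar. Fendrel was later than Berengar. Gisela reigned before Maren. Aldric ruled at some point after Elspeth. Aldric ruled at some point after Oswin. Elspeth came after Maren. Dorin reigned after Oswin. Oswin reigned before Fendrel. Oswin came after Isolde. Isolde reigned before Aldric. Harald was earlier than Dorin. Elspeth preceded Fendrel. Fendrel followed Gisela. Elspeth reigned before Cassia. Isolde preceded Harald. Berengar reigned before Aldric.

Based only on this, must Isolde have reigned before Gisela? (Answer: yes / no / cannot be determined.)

cannot be determined

No chain of stated constraints runs from Isolde to Gisela, and none runs from Gisela to Isolde either.
So the relative order of Isolde and Gisela is not fixed by the given facts.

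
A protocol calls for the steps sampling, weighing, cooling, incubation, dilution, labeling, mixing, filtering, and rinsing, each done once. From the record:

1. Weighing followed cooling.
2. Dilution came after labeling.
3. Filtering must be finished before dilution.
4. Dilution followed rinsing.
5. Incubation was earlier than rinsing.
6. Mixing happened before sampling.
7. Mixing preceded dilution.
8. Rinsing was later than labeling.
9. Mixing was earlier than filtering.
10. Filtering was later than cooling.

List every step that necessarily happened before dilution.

Directly stated before dilution: filtering, labeling, mixing, and rinsing.
Cooling reaches dilution via cooling → filtering → dilution.
Incubation reaches dilution via incubation → rinsing → dilution.
No chain forces weighing (or any of the others) ahead of dilution.

cooling, filtering, incubation, labeling, mixing, rinsing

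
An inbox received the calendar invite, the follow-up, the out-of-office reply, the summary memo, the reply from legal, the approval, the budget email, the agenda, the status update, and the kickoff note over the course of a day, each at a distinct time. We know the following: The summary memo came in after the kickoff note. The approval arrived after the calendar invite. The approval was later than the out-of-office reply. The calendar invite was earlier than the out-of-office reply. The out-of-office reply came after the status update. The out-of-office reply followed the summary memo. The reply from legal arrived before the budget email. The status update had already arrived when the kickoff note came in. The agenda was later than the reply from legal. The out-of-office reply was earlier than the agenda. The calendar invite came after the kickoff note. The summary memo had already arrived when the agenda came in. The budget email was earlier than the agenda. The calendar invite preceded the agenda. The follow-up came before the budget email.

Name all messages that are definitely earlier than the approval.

the calendar invite, the kickoff note, the out-of-office reply, the status update, the summary memo

Directly stated before the approval: the calendar invite and the out-of-office reply.
The kickoff note reaches the approval via the kickoff note → the calendar invite → the approval.
The status update reaches the approval via the status update → the out-of-office reply → the approval.
The summary memo reaches the approval via the summary memo → the out-of-office reply → the approval.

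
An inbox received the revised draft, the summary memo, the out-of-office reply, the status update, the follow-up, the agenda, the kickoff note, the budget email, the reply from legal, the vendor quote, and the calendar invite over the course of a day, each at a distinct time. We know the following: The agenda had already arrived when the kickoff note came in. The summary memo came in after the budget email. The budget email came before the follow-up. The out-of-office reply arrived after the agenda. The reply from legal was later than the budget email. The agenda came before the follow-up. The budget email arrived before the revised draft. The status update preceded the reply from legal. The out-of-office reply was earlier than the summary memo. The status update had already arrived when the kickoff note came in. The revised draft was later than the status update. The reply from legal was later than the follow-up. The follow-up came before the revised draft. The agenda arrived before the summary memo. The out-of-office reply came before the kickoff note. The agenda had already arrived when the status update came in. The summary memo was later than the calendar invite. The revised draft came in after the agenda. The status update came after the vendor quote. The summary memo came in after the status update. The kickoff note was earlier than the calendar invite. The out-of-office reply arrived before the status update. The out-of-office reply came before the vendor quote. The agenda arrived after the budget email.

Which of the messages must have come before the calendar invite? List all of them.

the agenda, the budget email, the kickoff note, the out-of-office reply, the status update, the vendor quote

Directly stated before the calendar invite: the kickoff note.
The agenda reaches the calendar invite via the agenda → the kickoff note → the calendar invite.
The budget email reaches the calendar invite via the budget email → the agenda → the kickoff note → the calendar invite.
The out-of-office reply reaches the calendar invite via the out-of-office reply → the kickoff note → the calendar invite.
Likewise the status update and the vendor quote each reach the calendar invite by chaining the stated constraints.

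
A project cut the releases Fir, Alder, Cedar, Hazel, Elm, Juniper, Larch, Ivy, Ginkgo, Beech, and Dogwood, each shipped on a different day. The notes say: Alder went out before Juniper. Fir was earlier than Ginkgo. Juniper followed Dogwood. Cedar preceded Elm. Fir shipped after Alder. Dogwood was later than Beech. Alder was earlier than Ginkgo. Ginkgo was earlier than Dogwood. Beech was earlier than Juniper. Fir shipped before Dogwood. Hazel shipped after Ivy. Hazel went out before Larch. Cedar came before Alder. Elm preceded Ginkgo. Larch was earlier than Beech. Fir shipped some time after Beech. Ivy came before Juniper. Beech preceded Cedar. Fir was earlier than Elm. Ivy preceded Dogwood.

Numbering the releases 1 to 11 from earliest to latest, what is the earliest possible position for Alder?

6

Beech, Cedar, Hazel, Ivy, and Larch must all come before Alder — 5 forced predecessors.
Nothing else is forced ahead of Alder, so its earliest slot is position 5 + 1 = 6.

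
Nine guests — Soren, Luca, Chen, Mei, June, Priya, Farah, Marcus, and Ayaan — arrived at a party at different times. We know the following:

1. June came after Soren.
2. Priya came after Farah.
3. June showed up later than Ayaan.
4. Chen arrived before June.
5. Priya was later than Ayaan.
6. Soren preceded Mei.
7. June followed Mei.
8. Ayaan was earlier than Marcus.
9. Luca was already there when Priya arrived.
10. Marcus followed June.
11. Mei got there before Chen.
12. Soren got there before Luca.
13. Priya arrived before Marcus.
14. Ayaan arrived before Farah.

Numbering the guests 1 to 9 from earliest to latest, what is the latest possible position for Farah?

7

Farah must come before Marcus and Priya — 2 guests forced after them.
Everything else can be placed before Farah in some valid order, so Farah can sit as late as position 9 − 2 = 7.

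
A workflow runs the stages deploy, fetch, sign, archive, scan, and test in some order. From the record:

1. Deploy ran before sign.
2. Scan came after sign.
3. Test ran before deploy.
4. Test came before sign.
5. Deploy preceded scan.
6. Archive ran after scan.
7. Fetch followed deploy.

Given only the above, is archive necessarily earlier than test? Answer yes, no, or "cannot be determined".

Tracing the constraints gives test → deploy → scan → archive, so test must come before archive.
That means archive cannot be before test.

no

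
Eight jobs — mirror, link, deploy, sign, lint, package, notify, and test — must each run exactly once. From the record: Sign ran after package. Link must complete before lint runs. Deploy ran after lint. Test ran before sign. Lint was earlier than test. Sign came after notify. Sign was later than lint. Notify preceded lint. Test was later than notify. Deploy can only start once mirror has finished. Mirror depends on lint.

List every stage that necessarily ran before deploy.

Directly stated before deploy: lint and mirror.
Link reaches deploy via link → lint → deploy.
Notify reaches deploy via notify → lint → deploy.
No chain forces test (or any of the others) ahead of deploy.

link, lint, mirror, notify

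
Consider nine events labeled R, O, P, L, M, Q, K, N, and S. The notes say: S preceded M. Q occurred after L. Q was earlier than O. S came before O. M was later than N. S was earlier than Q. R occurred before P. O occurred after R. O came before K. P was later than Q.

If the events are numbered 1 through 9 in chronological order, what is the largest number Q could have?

Q must come before K, O, and P — 3 events forced after it.
Everything else can be placed before Q in some valid order, so Q can sit as late as position 9 − 3 = 6.

6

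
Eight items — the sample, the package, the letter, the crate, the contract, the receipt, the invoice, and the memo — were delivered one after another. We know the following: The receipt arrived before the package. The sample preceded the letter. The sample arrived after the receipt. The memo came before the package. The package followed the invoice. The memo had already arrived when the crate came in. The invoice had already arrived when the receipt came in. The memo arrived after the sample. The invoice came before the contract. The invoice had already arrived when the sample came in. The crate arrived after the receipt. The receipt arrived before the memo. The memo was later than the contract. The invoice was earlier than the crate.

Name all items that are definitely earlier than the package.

the contract, the invoice, the memo, the receipt, the sample

Directly stated before the package: the invoice, the memo, and the receipt.
The contract reaches the package via the contract → the memo → the package.
The sample reaches the package via the sample → the memo → the package.
No chain forces the letter (or any of the others) ahead of the package.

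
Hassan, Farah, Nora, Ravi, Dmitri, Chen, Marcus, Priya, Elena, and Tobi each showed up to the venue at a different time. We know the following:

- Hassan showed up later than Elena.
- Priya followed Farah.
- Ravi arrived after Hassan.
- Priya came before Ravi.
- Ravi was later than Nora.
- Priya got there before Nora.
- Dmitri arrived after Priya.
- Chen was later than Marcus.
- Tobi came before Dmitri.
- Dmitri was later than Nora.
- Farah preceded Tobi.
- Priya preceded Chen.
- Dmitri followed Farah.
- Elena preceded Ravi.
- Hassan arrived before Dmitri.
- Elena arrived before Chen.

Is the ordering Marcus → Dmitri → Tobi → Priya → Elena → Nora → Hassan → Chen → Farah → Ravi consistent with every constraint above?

no

The constraints require Nora before Dmitri, but in the proposed sequence Dmitri appears ahead of Nora. That one violation is enough.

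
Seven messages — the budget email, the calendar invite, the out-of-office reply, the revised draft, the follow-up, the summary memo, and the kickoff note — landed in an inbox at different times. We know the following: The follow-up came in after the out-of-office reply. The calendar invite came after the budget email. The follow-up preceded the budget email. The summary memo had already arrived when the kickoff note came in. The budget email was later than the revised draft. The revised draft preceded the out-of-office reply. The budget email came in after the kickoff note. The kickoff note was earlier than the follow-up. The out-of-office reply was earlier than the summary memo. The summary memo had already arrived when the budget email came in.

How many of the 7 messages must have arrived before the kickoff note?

Directly stated before the kickoff note: the summary memo.
The out-of-office reply reaches the kickoff note via the out-of-office reply → the summary memo → the kickoff note.
The revised draft reaches the kickoff note via the revised draft → the out-of-office reply → the summary memo → the kickoff note.
No chain forces the calendar invite (or any of the others) ahead of the kickoff note.
That's the out-of-office reply, the revised draft, and the summary memo — 3 in all.

3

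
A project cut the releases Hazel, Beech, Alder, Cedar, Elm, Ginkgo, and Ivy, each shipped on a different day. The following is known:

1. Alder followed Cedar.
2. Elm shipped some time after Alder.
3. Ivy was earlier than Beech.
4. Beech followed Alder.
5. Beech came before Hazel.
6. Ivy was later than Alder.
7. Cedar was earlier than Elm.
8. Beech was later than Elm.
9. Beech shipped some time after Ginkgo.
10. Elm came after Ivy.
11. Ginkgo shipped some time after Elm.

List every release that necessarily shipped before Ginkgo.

Alder, Cedar, Elm, Ivy

Directly stated before Ginkgo: Elm.
Alder reaches Ginkgo via Alder → Elm → Ginkgo.
Cedar reaches Ginkgo via Cedar → Elm → Ginkgo.
Ivy reaches Ginkgo via Ivy → Elm → Ginkgo.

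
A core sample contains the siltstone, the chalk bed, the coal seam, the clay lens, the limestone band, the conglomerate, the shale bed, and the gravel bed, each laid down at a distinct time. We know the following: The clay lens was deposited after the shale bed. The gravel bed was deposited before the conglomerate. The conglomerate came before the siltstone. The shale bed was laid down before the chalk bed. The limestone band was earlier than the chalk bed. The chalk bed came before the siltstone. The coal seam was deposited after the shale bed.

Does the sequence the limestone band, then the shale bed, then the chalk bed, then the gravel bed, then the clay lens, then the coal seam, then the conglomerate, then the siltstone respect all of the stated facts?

yes

Check each stated constraint against the proposed order — e.g. the shale bed is ahead of the coal seam; the chalk bed is ahead of the siltstone. Every pair is in the required order; nothing is violated.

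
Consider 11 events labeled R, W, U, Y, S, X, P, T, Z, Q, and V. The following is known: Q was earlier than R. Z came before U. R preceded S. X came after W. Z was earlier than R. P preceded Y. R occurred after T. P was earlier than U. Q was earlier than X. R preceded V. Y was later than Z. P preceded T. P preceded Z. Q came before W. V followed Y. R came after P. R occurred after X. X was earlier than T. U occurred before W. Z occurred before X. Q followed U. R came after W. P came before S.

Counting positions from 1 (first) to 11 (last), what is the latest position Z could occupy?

Z must come before Q, R, S, T, U, V, W, X, and Y — 9 events forced after it.
Everything else can be placed before Z in some valid order, so Z can sit as late as position 11 − 9 = 2.

2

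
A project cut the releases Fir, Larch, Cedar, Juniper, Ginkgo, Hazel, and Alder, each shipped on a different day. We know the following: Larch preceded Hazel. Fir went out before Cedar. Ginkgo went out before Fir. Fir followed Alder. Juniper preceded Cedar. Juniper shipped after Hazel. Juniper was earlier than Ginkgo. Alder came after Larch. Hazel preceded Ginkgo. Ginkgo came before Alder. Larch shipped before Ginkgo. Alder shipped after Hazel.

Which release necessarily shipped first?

Larch

Larch has a chain of constraints placing it before every other release, so Larch must be first.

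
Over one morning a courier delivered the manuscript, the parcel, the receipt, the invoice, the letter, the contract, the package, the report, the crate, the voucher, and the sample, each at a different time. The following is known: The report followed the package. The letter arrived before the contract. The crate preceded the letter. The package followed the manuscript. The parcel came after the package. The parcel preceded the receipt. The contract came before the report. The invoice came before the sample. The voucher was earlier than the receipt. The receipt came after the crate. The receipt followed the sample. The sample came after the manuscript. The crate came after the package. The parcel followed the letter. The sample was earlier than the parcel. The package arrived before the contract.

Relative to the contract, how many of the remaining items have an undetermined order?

Forced before the contract: the crate, the letter, the manuscript, and the package; forced after the contract: the report.
That leaves the invoice, the parcel, the receipt, the sample, and the voucher with no forced order relative to the contract — 5.

5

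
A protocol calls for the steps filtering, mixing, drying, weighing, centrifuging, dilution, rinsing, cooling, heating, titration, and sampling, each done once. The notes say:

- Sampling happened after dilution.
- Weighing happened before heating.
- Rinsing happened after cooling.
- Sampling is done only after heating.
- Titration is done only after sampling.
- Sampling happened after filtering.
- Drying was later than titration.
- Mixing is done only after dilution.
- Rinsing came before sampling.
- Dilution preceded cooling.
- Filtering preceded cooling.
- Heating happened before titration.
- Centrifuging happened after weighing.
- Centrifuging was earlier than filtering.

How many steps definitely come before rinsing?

5

Directly stated before rinsing: cooling.
Centrifuging reaches rinsing via centrifuging → filtering → cooling → rinsing.
Dilution reaches rinsing via dilution → cooling → rinsing.
Filtering reaches rinsing via filtering → cooling → rinsing.
Likewise weighing reaches rinsing by chaining the stated constraints.
That's centrifuging, cooling, dilution, filtering, and weighing — 5 in all.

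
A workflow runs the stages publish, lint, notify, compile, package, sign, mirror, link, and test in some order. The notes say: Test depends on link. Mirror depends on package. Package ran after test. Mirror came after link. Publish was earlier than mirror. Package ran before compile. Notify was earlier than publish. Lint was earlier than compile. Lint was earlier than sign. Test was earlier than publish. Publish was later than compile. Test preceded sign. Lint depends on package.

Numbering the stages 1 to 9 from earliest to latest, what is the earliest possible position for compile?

5

Link, lint, package, and test must all come before compile — 4 forced predecessors.
Nothing else is forced ahead of compile, so its earliest slot is position 4 + 1 = 5.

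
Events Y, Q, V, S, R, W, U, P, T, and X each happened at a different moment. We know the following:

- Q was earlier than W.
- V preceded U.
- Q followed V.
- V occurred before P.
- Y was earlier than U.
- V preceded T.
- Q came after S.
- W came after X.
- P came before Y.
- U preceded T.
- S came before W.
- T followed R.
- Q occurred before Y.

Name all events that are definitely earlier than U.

P, Q, S, V, Y

Directly stated before U: V and Y.
P reaches U via P → Y → U.
Q reaches U via Q → Y → U.
S reaches U via S → Q → Y → U.
No chain forces W (or any of the others) ahead of U.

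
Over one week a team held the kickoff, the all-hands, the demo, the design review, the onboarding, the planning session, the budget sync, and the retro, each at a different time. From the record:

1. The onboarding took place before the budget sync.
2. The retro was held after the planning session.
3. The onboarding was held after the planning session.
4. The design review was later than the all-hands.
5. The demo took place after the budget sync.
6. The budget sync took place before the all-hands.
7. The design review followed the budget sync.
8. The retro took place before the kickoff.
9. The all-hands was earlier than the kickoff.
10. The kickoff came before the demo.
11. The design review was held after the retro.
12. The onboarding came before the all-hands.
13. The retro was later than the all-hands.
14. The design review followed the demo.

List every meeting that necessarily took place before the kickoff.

Directly stated before the kickoff: the all-hands and the retro.
The budget sync reaches the kickoff via the budget sync → the all-hands → the kickoff.
The onboarding reaches the kickoff via the onboarding → the all-hands → the kickoff.
The planning session reaches the kickoff via the planning session → the retro → the kickoff.
No chain forces the design review (or any of the others) ahead of the kickoff.

the all-hands, the budget sync, the onboarding, the planning session, the retro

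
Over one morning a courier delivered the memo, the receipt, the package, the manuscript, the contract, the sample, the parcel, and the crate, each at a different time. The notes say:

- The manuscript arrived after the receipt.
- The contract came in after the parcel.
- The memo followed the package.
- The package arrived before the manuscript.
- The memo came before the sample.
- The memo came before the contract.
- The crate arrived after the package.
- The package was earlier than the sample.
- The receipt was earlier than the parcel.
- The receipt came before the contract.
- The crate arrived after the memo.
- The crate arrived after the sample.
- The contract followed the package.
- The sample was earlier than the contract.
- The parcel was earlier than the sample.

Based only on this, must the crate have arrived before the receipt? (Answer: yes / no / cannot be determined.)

Tracing the constraints gives the receipt → the parcel → the sample → the crate, so the receipt must come before the crate.
That means the crate cannot be before the receipt.

no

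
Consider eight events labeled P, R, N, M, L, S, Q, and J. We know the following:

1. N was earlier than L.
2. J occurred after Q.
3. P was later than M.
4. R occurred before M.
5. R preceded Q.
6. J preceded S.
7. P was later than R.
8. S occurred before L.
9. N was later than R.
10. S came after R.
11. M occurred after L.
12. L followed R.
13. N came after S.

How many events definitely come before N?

4

Directly stated before N: R and S.
J reaches N via J → S → N.
Q reaches N via Q → J → S → N.
No chain forces L (or any of the others) ahead of N.
That's J, Q, R, and S — 4 in all.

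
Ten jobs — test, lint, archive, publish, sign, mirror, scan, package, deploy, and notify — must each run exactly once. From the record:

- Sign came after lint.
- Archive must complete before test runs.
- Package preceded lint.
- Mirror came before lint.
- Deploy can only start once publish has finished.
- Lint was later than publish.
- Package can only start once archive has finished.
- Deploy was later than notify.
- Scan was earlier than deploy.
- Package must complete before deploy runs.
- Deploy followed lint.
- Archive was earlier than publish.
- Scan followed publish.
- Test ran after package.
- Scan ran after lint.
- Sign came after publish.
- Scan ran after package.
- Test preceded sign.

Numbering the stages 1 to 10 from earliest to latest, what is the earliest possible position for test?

Archive and package must both come before test — 2 forced predecessors.
Nothing else is forced ahead of test, so its earliest slot is position 2 + 1 = 3.

3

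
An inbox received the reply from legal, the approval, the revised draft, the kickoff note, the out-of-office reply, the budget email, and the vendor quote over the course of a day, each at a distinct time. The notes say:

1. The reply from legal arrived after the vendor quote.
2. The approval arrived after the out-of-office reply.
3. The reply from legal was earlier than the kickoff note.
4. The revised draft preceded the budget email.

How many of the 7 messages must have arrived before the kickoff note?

2

Directly stated before the kickoff note: the reply from legal.
The vendor quote reaches the kickoff note via the vendor quote → the reply from legal → the kickoff note.
No chain forces the budget email (or any of the others) ahead of the kickoff note.
That's the reply from legal and the vendor quote — 2 in all.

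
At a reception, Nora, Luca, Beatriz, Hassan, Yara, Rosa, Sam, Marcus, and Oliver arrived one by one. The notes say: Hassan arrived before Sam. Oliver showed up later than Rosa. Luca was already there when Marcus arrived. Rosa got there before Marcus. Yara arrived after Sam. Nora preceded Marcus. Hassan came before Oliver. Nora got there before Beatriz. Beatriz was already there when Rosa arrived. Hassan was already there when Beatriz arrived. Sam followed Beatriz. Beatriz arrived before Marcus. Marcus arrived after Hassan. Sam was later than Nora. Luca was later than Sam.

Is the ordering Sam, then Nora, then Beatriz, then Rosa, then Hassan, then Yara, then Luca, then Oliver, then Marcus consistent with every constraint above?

no

The constraints require Hassan before Sam, but in the proposed sequence Sam appears ahead of Hassan. That one violation is enough.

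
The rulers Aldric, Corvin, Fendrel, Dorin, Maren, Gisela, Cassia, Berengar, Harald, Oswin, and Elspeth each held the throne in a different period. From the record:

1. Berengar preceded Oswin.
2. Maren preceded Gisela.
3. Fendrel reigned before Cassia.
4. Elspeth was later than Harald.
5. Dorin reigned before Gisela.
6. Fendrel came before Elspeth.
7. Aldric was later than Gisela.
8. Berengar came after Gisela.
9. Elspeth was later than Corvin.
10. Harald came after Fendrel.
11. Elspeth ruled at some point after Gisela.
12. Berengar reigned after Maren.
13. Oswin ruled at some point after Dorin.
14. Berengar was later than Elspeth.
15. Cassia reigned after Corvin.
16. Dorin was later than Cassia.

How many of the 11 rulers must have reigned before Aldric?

Directly stated before Aldric: Gisela.
Cassia reaches Aldric via Cassia → Dorin → Gisela → Aldric.
Corvin reaches Aldric via Corvin → Cassia → Dorin → Gisela → Aldric.
Dorin reaches Aldric via Dorin → Gisela → Aldric.
Likewise Fendrel and Maren each reach Aldric by chaining the stated constraints.
No chain forces Elspeth (or any of the others) ahead of Aldric.
That's Cassia, Corvin, Dorin, Fendrel, Gisela, and Maren — 6 in all.

6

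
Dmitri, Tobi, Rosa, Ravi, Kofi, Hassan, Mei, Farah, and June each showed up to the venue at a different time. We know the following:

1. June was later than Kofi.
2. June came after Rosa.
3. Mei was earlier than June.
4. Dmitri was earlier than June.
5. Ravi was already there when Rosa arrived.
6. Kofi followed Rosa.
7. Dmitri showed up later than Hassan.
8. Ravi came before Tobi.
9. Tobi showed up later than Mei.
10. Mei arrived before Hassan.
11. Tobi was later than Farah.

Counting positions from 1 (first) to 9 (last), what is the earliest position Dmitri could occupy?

Hassan and Mei must both come before Dmitri — 2 forced predecessors.
Nothing else is forced ahead of Dmitri, so their earliest slot is position 2 + 1 = 3.

3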